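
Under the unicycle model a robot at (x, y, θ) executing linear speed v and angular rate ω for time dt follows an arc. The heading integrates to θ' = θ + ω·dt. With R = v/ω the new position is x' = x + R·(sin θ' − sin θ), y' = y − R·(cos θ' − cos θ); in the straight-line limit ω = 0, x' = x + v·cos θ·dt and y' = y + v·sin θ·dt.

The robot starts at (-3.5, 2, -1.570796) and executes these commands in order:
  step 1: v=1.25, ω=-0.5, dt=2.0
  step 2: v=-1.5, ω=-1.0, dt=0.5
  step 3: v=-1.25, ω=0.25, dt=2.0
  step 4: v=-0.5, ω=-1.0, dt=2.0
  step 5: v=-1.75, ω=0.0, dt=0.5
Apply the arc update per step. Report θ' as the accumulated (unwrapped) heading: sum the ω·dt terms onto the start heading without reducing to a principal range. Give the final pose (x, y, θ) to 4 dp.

step 1: θ'=-2.5708 (R=-2.5000) → pose (-4.6492, -0.1037, -2.5708)
step 2: θ'=-3.0708 (R=1.5000) → pose (-3.9449, 0.1304, -3.0708)
step 3: θ'=-2.5708 (R=-5.0000) → pose (-1.5971, 0.9105, -2.5708)
step 4: θ'=-4.5708 (R=0.5000) → pose (-0.8319, 0.5603, -4.5708)
step 5: θ'=-4.5708 (straight) → pose (-0.7084, -0.3059, -4.5708)

(-0.7084, -0.3059, -4.5708)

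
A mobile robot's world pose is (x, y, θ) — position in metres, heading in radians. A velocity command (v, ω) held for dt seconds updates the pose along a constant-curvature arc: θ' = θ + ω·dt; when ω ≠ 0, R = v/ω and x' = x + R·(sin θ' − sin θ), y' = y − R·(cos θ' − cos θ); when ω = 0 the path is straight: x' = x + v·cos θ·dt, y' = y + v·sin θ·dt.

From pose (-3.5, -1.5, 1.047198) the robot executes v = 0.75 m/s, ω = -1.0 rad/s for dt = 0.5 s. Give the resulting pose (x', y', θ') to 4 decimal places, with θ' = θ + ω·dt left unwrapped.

(-3.2407, -1.2345, 0.5472)

θ' = 1.0472 + -1.0·0.5 = 0.5472
R = v/ω = 0.75/-1.0 = -0.7500
x' = -3.5 + -0.7500·(sin 0.5472 − sin 1.0472) = -3.2407
y' = -1.5 − -0.7500·(cos 0.5472 − cos 1.0472) = -1.2345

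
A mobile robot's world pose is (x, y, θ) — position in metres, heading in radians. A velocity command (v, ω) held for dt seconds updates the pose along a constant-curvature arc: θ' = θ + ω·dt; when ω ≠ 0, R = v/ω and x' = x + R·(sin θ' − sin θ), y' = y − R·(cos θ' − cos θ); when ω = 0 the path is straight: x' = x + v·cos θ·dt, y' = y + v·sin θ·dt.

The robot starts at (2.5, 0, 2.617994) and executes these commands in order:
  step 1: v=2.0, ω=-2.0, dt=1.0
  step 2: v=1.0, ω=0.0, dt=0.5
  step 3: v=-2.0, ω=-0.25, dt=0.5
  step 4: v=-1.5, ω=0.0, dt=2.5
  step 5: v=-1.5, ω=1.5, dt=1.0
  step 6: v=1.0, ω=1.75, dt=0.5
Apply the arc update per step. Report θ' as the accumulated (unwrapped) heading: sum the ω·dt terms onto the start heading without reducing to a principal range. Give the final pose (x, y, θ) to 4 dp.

(-2.1302, -1.3057, 2.8680)

step 1: θ'=0.6180 (R=-1.0000) → pose (2.4206, 1.6811, 0.6180)
step 2: θ'=0.6180 (straight) → pose (2.8281, 1.9708, 0.6180)
step 3: θ'=0.4930 (R=8.0000) → pose (1.9790, 1.4437, 0.4930)
step 4: θ'=0.4930 (straight) → pose (-1.3244, -0.3310, 0.4930)
step 5: θ'=1.9930 (R=-1.0000) → pose (-1.7633, -1.6217, 1.9930)
step 6: θ'=2.8680 (R=0.5714) → pose (-2.1302, -1.3057, 2.8680)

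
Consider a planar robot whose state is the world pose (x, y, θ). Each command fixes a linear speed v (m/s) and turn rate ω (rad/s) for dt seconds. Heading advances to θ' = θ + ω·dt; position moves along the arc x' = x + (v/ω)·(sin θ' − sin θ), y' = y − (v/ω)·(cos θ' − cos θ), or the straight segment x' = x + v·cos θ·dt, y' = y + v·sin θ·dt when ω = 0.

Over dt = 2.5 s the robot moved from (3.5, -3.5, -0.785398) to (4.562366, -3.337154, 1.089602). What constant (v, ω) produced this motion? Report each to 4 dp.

Δθ = 1.089602 − -0.785398 = 1.875000
ω = Δθ/dt = 1.875000/2.5 = 0.7500
R = Δx/(sin θ' − sin θ) = 0.6667
v = R·ω = 0.6667·0.7500 = 0.5000

v = 0.5000, ω = 0.7500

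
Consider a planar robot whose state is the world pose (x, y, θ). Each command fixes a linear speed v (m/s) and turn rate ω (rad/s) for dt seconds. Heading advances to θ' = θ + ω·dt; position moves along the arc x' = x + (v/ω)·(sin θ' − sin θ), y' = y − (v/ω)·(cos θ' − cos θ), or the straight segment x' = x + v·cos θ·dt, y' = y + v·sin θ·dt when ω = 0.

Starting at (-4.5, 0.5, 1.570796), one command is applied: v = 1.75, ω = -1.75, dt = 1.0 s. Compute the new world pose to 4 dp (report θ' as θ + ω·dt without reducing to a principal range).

θ' = 1.5708 + -1.75·1.0 = -0.1792
R = v/ω = 1.75/-1.75 = -1.0000
x' = -4.5 + -1.0000·(sin -0.1792 − sin 1.5708) = -3.3218
y' = 0.5 − -1.0000·(cos -0.1792 − cos 1.5708) = 1.4840

(-3.3218, 1.4840, -0.1792)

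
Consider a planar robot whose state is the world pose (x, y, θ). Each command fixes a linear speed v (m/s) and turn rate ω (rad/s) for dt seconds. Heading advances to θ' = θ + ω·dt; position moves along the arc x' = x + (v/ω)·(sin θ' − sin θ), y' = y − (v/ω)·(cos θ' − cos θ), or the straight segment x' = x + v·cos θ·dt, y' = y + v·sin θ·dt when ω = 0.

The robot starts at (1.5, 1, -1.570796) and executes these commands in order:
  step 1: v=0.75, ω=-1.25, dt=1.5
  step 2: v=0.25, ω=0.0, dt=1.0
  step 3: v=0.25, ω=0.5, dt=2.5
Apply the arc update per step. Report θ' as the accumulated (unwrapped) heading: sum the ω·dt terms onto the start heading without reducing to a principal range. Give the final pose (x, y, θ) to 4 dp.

step 1: θ'=-3.4458 (R=-0.6000) → pose (0.7203, 0.4275, -3.4458)
step 2: θ'=-3.4458 (straight) → pose (0.4818, 0.5024, -3.4458)
step 3: θ'=-2.1958 (R=0.5000) → pose (-0.0735, 0.3179, -2.1958)

(-0.0735, 0.3179, -2.1958)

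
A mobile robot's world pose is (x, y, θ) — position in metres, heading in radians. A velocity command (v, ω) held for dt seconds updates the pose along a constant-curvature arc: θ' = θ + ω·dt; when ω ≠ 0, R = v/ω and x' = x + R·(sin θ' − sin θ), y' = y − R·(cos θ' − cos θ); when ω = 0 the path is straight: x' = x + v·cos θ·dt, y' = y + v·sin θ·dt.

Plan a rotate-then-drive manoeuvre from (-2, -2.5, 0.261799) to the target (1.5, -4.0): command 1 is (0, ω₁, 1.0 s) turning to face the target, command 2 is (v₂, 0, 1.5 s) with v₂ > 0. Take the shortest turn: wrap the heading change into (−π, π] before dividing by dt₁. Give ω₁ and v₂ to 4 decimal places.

ω₁ = -0.6667, v₂ = 2.5386

heading to target = atan2(-4−-2.5, 1.5−-2) = -0.4049
Δθ = wrap(-0.4049 − 0.2618) = -0.6667; ω₁ = Δθ/dt₁ = -0.6667
distance = √((1.5−-2)² + (-4−-2.5)²) = 3.8079; v₂ = distance/dt₂ = 2.5386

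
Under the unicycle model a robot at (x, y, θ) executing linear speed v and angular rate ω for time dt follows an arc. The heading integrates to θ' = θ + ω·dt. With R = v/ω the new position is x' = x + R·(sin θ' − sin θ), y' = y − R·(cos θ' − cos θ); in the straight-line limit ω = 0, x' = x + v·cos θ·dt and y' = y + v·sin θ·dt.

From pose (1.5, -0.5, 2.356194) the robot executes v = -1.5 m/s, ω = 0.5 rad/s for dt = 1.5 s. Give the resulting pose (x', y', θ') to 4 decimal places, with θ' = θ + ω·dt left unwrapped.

(3.5151, -1.3768, 3.1062)

θ' = 2.3562 + 0.5·1.5 = 3.1062
R = v/ω = -1.5/0.5 = -3.0000
x' = 1.5 + -3.0000·(sin 3.1062 − sin 2.3562) = 3.5151
y' = -0.5 − -3.0000·(cos 3.1062 − cos 2.3562) = -1.3768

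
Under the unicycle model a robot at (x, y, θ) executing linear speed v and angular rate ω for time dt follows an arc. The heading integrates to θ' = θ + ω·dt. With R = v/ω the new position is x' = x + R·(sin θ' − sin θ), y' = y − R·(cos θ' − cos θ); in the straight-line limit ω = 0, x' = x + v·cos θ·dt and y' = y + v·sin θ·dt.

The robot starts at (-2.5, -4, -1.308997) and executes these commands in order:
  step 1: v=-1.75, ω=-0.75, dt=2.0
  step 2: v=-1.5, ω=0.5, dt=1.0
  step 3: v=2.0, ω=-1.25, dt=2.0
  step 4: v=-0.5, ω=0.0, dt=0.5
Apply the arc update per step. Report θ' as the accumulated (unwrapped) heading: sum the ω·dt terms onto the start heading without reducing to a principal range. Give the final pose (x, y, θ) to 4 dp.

(-2.5686, 0.6083, -4.8090)

step 1: θ'=-2.8090 (R=2.3333) → pose (-1.0080, -1.1906, -2.8090)
step 2: θ'=-2.3090 (R=-3.0000) → pose (0.2315, -0.3739, -2.3090)
step 3: θ'=-4.8090 (R=-1.6000) → pose (-2.5445, 0.8572, -4.8090)
step 4: θ'=-4.8090 (straight) → pose (-2.5686, 0.6083, -4.8090)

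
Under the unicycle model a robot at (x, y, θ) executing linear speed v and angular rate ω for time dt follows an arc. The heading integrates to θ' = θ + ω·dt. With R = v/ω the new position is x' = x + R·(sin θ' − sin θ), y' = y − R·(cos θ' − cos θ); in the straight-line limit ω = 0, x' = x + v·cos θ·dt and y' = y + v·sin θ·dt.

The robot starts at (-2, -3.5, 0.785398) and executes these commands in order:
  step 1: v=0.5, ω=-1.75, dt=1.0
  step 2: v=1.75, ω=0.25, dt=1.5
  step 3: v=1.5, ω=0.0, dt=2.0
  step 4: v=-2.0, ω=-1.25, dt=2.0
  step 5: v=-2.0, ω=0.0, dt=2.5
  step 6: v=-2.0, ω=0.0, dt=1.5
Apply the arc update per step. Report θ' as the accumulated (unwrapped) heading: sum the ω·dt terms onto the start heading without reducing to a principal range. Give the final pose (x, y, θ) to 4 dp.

(11.5866, -3.6938, -3.0896)

step 1: θ'=-0.9646 (R=-0.2857) → pose (-1.5632, -3.5392, -0.9646)
step 2: θ'=-0.5896 (R=7.0000) → pose (0.2974, -5.3692, -0.5896)
step 3: θ'=-0.5896 (straight) → pose (2.7909, -7.0373, -0.5896)
step 4: θ'=-3.0896 (R=1.6000) → pose (3.5974, -4.1096, -3.0896)
step 5: θ'=-3.0896 (straight) → pose (8.5906, -3.8497, -3.0896)
step 6: θ'=-3.0896 (straight) → pose (11.5866, -3.6938, -3.0896)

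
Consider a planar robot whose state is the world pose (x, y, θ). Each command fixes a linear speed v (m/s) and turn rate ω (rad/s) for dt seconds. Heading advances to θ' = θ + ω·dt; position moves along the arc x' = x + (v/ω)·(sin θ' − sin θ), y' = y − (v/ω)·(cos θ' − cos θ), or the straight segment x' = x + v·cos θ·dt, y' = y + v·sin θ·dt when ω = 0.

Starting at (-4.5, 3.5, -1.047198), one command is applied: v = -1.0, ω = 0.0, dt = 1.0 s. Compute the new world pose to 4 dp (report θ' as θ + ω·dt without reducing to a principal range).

(-5.0000, 4.3660, -1.0472)

θ' = -1.0472 + 0.0·1.0 = -1.0472
ω = 0 → straight: x' = -4.5 + -1.0·cos(-1.0472)·1.0 = -5.0000
y' = 3.5 + -1.0·sin(-1.0472)·1.0 = 4.3660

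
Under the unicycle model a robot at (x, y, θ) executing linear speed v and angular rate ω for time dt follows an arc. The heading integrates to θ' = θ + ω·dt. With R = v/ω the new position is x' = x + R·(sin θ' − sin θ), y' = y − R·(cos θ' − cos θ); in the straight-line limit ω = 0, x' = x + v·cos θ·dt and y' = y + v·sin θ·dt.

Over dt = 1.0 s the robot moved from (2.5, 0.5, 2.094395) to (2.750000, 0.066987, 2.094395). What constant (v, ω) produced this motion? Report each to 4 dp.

v = -0.5000, ω = 0.0000

Δθ = 2.094395 − 2.094395 = 0.000000
ω = Δθ/dt = 0.000000/1.0 = 0.0000
ω = 0 → v = (Δx·cos θ + Δy·sin θ)/dt = -0.5000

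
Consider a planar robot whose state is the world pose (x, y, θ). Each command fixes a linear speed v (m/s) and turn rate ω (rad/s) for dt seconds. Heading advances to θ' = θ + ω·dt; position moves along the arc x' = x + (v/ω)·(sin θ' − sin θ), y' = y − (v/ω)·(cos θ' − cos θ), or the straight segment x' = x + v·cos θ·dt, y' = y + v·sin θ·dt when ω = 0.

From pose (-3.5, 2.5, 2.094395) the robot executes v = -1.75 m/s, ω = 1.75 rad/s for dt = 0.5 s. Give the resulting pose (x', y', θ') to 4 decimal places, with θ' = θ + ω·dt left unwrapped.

θ' = 2.0944 + 1.75·0.5 = 2.9694
R = v/ω = -1.75/1.75 = -1.0000
x' = -3.5 + -1.0000·(sin 2.9694 − sin 2.0944) = -2.8053
y' = 2.5 − -1.0000·(cos 2.9694 − cos 2.0944) = 2.0148

(-2.8053, 2.0148, 2.9694)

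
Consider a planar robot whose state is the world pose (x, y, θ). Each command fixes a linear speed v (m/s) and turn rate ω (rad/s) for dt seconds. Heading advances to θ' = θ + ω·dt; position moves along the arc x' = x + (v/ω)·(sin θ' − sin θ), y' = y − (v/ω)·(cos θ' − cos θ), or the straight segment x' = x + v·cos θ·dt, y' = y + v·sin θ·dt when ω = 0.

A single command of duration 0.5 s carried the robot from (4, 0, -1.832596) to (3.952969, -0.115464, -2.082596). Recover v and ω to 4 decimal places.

Δθ = -2.082596 − -1.832596 = -0.250000
ω = Δθ/dt = -0.250000/0.5 = -0.5000
R = −Δy/(cos θ' − cos θ) = -0.5000
v = R·ω = -0.5000·-0.5000 = 0.2500

v = 0.2500, ω = -0.5000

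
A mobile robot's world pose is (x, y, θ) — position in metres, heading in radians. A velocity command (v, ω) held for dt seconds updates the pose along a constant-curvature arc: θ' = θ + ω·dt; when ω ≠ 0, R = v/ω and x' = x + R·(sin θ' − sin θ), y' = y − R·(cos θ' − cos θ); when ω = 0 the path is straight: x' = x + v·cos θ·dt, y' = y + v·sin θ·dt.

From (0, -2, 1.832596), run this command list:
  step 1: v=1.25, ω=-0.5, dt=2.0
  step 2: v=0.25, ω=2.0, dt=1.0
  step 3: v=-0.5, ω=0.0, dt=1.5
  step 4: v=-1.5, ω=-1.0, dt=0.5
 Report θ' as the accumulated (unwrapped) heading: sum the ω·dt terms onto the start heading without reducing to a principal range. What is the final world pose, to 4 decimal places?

(1.8549, -0.0891, 2.3326)

step 1: θ'=0.8326 (R=-2.5000) → pose (0.5656, 0.3294, 0.8326)
step 2: θ'=2.8326 (R=0.1250) → pose (0.5112, 0.5326, 2.8326)
step 3: θ'=2.8326 (straight) → pose (1.2256, 0.3046, 2.8326)
step 4: θ'=2.3326 (R=1.5000) → pose (1.8549, -0.0891, 2.3326)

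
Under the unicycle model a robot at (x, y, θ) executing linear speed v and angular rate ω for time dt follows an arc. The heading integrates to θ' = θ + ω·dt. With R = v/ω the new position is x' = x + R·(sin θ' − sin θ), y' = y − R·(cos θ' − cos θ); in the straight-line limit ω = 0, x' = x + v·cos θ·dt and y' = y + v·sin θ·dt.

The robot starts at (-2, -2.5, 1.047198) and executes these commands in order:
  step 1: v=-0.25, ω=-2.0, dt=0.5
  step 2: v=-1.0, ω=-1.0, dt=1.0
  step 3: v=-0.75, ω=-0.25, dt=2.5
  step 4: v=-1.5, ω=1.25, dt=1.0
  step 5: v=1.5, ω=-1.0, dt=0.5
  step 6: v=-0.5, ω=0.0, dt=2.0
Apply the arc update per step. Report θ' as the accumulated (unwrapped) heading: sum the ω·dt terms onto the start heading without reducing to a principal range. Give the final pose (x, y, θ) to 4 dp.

(-4.3878, 1.0919, -0.8278)

step 1: θ'=0.0472 (R=0.1250) → pose (-2.1024, -2.5624, 0.0472)
step 2: θ'=-0.9528 (R=1.0000) → pose (-2.9646, -2.1429, -0.9528)
step 3: θ'=-1.5778 (R=3.0000) → pose (-3.5194, -0.3837, -1.5778)
step 4: θ'=-0.3278 (R=-1.2000) → pose (-4.3330, 0.7609, -0.3278)
step 5: θ'=-0.8278 (R=-1.5000) → pose (-3.7113, 0.3555, -0.8278)
step 6: θ'=-0.8278 (straight) → pose (-4.3878, 1.0919, -0.8278)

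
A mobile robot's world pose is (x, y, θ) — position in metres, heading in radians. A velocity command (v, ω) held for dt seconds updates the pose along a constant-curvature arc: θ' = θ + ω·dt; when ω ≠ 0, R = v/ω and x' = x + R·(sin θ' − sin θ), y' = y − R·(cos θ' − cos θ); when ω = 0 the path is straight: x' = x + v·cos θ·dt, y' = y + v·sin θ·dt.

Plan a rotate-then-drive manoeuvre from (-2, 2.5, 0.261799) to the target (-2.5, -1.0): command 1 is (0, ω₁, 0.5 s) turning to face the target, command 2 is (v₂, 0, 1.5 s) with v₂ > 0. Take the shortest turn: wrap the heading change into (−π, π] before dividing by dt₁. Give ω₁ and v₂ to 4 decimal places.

ω₁ = -3.9490, v₂ = 2.3570

heading to target = atan2(-1−2.5, -2.5−-2) = -1.7127
Δθ = wrap(-1.7127 − 0.2618) = -1.9745; ω₁ = Δθ/dt₁ = -3.9490
distance = √((-2.5−-2)² + (-1−2.5)²) = 3.5355; v₂ = distance/dt₂ = 2.3570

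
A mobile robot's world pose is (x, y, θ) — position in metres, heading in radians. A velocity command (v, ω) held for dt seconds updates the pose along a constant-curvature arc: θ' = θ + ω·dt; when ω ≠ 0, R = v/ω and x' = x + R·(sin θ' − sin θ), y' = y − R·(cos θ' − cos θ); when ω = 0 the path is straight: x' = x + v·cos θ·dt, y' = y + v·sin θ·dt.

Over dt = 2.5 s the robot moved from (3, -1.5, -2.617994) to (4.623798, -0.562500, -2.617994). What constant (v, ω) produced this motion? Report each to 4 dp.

Δθ = -2.617994 − -2.617994 = 0.000000
ω = Δθ/dt = 0.000000/2.5 = 0.0000
ω = 0 → v = (Δx·cos θ + Δy·sin θ)/dt = -0.7500

v = -0.7500, ω = 0.0000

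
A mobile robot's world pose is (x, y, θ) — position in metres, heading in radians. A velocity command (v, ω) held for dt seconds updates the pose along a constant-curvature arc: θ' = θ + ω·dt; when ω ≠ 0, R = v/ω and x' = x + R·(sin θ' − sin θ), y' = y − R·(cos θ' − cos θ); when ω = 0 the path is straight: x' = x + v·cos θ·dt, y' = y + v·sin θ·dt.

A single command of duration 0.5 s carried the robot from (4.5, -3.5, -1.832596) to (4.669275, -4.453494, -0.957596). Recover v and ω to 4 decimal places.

Δθ = -0.957596 − -1.832596 = 0.875000
ω = Δθ/dt = 0.875000/0.5 = 1.7500
R = −Δy/(cos θ' − cos θ) = 1.1429
v = R·ω = 1.1429·1.7500 = 2.0000

v = 2.0000, ω = 1.7500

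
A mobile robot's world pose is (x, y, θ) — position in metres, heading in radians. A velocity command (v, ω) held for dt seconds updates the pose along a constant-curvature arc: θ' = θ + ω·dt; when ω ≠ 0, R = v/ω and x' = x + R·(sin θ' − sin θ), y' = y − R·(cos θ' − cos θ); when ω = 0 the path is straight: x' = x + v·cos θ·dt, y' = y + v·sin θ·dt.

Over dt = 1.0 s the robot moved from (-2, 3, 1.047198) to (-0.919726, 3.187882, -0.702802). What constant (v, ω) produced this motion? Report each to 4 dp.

v = 1.2500, ω = -1.7500

Δθ = -0.702802 − 1.047198 = -1.750000
ω = Δθ/dt = -1.750000/1.0 = -1.7500
R = Δx/(sin θ' − sin θ) = -0.7143
v = R·ω = -0.7143·-1.7500 = 1.2500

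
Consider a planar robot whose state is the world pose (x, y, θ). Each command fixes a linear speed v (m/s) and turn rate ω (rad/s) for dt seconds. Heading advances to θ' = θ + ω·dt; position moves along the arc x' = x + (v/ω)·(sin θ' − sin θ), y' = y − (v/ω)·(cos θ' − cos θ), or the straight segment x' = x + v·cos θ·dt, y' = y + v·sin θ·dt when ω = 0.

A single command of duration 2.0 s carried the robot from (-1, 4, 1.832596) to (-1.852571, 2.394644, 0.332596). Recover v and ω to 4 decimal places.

Δθ = 0.332596 − 1.832596 = -1.500000
ω = Δθ/dt = -1.500000/2.0 = -0.7500
R = −Δy/(cos θ' − cos θ) = 1.3333
v = R·ω = 1.3333·-0.7500 = -1.0000

v = -1.0000, ω = -0.7500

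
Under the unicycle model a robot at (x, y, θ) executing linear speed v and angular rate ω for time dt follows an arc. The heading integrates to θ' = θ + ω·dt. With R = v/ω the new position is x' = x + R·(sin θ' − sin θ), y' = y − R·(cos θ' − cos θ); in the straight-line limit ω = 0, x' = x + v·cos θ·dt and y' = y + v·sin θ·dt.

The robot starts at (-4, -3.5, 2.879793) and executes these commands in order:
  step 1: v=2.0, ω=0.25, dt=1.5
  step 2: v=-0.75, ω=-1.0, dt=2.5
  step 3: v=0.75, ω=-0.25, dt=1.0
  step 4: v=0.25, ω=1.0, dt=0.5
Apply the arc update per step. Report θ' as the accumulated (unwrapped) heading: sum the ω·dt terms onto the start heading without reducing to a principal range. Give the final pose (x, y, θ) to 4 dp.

step 1: θ'=3.2548 (R=8.0000) → pose (-6.9742, -3.2786, 3.2548)
step 2: θ'=0.7548 (R=0.7500) → pose (-6.3757, -4.5701, 0.7548)
step 3: θ'=0.5048 (R=-3.0000) → pose (-5.7711, -4.1295, 0.5048)
step 4: θ'=1.0048 (R=0.2500) → pose (-5.6810, -4.0448, 1.0048)

(-5.6810, -4.0448, 1.0048)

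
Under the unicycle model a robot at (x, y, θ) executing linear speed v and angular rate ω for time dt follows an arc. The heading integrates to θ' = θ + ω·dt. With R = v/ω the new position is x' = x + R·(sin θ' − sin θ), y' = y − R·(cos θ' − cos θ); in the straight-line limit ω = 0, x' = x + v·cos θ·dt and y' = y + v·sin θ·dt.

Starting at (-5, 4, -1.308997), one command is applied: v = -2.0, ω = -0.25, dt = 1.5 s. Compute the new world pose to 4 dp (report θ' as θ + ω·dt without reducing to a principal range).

(-5.2214, 6.9742, -1.6840)

θ' = -1.3090 + -0.25·1.5 = -1.6840
R = v/ω = -2.0/-0.25 = 8.0000
x' = -5 + 8.0000·(sin -1.6840 − sin -1.3090) = -5.2214
y' = 4 − 8.0000·(cos -1.6840 − cos -1.3090) = 6.9742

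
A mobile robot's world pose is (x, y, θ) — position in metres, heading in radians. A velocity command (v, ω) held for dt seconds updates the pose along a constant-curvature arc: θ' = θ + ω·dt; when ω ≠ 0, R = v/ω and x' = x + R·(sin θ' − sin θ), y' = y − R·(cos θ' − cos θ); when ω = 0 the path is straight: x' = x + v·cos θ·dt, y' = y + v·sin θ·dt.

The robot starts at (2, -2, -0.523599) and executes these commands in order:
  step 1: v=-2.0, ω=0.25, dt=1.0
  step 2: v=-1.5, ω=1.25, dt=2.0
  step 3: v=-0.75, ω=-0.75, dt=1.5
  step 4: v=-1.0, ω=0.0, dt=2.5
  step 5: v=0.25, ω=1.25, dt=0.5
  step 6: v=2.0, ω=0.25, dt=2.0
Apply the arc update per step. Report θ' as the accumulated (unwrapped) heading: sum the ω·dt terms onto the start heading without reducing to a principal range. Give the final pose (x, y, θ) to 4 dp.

(-3.6883, -2.6455, 2.2264)

step 1: θ'=-0.2736 (R=-8.0000) → pose (0.1616, -1.2258, -0.2736)
step 2: θ'=2.2264 (R=-1.2000) → pose (-1.1139, -3.1127, 2.2264)
step 3: θ'=1.1014 (R=1.0000) → pose (-1.0147, -4.1747, 1.1014)
step 4: θ'=1.1014 (straight) → pose (-2.1456, -6.4043, 1.1014)
step 5: θ'=1.7264 (R=0.2000) → pose (-2.1264, -6.2828, 1.7264)
step 6: θ'=2.2264 (R=8.0000) → pose (-3.6883, -2.6455, 2.2264)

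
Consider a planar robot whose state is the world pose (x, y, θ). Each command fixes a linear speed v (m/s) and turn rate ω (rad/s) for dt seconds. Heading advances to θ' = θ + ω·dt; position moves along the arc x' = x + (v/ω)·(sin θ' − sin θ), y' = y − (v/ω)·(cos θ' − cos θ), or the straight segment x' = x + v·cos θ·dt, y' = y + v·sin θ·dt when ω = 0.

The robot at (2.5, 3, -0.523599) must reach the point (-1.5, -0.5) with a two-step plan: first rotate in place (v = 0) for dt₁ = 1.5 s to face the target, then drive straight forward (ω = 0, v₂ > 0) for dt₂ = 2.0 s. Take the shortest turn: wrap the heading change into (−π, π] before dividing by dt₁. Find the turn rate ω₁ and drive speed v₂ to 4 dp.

heading to target = atan2(-0.5−3, -1.5−2.5) = -2.4228
Δθ = wrap(-2.4228 − -0.5236) = -1.8992; ω₁ = Δθ/dt₁ = -1.2661
distance = √((-1.5−2.5)² + (-0.5−3)²) = 5.3151; v₂ = distance/dt₂ = 2.6575

ω₁ = -1.2661, v₂ = 2.6575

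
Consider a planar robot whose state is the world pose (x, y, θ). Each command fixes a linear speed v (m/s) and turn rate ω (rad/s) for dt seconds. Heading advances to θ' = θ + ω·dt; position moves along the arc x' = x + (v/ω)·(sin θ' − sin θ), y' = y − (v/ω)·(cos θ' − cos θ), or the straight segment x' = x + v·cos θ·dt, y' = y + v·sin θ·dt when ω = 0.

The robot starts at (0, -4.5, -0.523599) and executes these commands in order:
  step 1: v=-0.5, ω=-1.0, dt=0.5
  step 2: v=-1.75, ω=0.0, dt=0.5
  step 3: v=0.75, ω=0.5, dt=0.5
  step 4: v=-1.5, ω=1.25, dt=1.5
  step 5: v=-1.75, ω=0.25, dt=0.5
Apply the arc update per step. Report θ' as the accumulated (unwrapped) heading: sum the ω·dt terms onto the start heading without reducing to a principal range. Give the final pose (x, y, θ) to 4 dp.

step 1: θ'=-1.0236 (R=0.5000) → pose (-0.1770, -4.3271, -1.0236)
step 2: θ'=-1.0236 (straight) → pose (-0.6323, -3.5799, -1.0236)
step 3: θ'=-0.7736 (R=1.5000) → pose (-0.3993, -3.8726, -0.7736)
step 4: θ'=1.1014 (R=-1.2000) → pose (-2.3080, -4.1882, 1.1014)
step 5: θ'=1.2264 (R=-7.0000) → pose (-2.6541, -4.9913, 1.2264)

(-2.6541, -4.9913, 1.2264)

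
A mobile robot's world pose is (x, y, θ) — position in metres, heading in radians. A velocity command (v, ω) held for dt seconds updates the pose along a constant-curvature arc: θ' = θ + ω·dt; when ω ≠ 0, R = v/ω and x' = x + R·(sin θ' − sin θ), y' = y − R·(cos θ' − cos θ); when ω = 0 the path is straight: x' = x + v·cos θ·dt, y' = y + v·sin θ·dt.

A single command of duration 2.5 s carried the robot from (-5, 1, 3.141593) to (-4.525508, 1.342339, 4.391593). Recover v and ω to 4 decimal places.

v = -0.2500, ω = 0.5000

Δθ = 4.391593 − 3.141593 = 1.250000
ω = Δθ/dt = 1.250000/2.5 = 0.5000
R = Δx/(sin θ' − sin θ) = -0.5000
v = R·ω = -0.5000·0.5000 = -0.2500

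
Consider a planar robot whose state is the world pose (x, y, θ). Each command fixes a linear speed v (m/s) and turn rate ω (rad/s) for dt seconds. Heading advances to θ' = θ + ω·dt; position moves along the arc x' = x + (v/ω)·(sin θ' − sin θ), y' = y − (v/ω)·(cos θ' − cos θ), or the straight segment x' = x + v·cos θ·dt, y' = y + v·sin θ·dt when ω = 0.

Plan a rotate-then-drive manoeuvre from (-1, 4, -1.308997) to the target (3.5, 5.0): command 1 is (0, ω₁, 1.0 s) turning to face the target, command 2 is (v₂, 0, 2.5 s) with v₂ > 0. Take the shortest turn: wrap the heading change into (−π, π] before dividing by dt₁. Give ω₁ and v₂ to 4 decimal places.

heading to target = atan2(5−4, 3.5−-1) = 0.2187
Δθ = wrap(0.2187 − -1.3090) = 1.5277; ω₁ = Δθ/dt₁ = 1.5277
distance = √((3.5−-1)² + (5−4)²) = 4.6098; v₂ = distance/dt₂ = 1.8439

ω₁ = 1.5277, v₂ = 1.8439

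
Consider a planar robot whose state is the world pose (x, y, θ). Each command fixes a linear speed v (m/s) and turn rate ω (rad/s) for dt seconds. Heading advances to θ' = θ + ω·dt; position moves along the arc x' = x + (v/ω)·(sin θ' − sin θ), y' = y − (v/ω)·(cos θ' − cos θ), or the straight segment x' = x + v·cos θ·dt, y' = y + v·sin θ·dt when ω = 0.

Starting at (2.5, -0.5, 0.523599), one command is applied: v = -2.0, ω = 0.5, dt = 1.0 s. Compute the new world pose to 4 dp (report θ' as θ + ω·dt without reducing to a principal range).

θ' = 0.5236 + 0.5·1.0 = 1.0236
R = v/ω = -2.0/0.5 = -4.0000
x' = 2.5 + -4.0000·(sin 1.0236 − sin 0.5236) = 1.0841
y' = -0.5 − -4.0000·(cos 1.0236 − cos 0.5236) = -1.8829

(1.0841, -1.8829, 1.0236)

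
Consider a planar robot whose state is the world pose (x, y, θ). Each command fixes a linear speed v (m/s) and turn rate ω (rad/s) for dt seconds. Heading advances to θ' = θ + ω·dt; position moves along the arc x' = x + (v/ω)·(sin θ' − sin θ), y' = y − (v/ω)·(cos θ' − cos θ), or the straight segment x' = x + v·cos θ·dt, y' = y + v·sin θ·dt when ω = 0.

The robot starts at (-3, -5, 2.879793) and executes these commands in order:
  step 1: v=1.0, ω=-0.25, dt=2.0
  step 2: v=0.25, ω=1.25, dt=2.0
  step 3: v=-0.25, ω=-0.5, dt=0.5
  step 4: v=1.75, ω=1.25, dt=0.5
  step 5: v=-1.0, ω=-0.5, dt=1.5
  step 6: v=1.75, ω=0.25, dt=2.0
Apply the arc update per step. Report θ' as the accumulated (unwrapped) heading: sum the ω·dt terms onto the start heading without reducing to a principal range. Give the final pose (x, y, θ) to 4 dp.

(-4.9673, -6.9383, 5.0048)

step 1: θ'=2.3798 (R=-4.0000) → pose (-4.7256, -4.0307, 2.3798)
step 2: θ'=4.8798 (R=0.2000) → pose (-5.0609, -4.2087, 4.8798)
step 3: θ'=4.6298 (R=0.5000) → pose (-5.0662, -4.0842, 4.6298)
step 4: θ'=5.2548 (R=1.4000) → pose (-4.8700, -4.9223, 5.2548)
step 5: θ'=4.5048 (R=2.0000) → pose (-5.1141, -3.4777, 4.5048)
step 6: θ'=5.0048 (R=7.0000) → pose (-4.9673, -6.9383, 5.0048)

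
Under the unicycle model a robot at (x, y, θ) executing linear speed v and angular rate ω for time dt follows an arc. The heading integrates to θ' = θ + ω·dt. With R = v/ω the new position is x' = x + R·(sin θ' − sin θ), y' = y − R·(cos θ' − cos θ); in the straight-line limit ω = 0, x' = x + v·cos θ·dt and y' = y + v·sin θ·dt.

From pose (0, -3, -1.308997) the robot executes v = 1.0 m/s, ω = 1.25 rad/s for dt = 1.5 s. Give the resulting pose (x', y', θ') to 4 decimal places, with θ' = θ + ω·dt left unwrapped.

θ' = -1.3090 + 1.25·1.5 = 0.5660
R = v/ω = 1.0/1.25 = 0.8000
x' = 0 + 0.8000·(sin 0.5660 − sin -1.3090) = 1.2018
y' = -3 − 0.8000·(cos 0.5660 − cos -1.3090) = -3.4682

(1.2018, -3.4682, 0.5660)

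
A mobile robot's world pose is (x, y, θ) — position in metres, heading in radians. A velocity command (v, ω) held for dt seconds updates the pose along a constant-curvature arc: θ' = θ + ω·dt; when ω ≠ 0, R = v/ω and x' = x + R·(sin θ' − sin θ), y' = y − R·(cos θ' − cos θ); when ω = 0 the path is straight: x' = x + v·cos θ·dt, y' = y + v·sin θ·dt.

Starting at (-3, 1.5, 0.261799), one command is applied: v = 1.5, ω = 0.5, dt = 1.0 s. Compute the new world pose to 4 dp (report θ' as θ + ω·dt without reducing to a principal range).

(-1.7058, 2.2270, 0.7618)

θ' = 0.2618 + 0.5·1.0 = 0.7618
R = v/ω = 1.5/0.5 = 3.0000
x' = -3 + 3.0000·(sin 0.7618 − sin 0.2618) = -1.7058
y' = 1.5 − 3.0000·(cos 0.7618 − cos 0.2618) = 2.2270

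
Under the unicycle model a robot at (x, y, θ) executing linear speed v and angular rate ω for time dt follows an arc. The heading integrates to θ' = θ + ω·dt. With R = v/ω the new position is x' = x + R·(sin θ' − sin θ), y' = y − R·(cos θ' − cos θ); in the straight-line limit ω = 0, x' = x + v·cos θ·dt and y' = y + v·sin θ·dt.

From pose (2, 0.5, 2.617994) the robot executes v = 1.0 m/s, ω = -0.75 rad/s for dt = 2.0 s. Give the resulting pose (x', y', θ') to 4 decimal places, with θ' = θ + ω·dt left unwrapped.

(1.4677, 2.2380, 1.1180)

θ' = 2.6180 + -0.75·2.0 = 1.1180
R = v/ω = 1.0/-0.75 = -1.3333
x' = 2 + -1.3333·(sin 1.1180 − sin 2.6180) = 1.4677
y' = 0.5 − -1.3333·(cos 1.1180 − cos 2.6180) = 2.2380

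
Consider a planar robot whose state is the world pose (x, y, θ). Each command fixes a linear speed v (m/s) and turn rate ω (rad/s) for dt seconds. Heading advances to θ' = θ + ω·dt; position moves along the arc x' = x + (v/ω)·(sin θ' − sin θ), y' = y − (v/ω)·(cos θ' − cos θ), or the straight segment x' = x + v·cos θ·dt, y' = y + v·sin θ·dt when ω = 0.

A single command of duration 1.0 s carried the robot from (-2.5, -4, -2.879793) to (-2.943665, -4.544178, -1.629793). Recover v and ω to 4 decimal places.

v = 0.7500, ω = 1.2500

Δθ = -1.629793 − -2.879793 = 1.250000
ω = Δθ/dt = 1.250000/1.0 = 1.2500
R = −Δy/(cos θ' − cos θ) = 0.6000
v = R·ω = 0.6000·1.2500 = 0.7500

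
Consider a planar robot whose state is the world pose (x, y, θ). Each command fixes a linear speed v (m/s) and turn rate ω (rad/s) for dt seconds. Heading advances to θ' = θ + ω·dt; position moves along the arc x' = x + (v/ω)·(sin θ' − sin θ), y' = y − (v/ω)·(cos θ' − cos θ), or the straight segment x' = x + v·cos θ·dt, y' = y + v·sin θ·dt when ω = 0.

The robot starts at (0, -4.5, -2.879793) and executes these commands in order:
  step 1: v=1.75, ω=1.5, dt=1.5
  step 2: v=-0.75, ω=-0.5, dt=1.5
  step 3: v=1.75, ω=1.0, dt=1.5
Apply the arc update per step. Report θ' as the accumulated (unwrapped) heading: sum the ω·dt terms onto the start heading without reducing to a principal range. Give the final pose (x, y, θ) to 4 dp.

(0.9536, -7.0474, 0.1202)

step 1: θ'=-0.6298 (R=1.1667) → pose (-0.3852, -6.5698, -0.6298)
step 2: θ'=-1.3798 (R=1.5000) → pose (-0.9744, -5.6423, -1.3798)
step 3: θ'=0.1202 (R=1.7500) → pose (0.9536, -7.0474, 0.1202)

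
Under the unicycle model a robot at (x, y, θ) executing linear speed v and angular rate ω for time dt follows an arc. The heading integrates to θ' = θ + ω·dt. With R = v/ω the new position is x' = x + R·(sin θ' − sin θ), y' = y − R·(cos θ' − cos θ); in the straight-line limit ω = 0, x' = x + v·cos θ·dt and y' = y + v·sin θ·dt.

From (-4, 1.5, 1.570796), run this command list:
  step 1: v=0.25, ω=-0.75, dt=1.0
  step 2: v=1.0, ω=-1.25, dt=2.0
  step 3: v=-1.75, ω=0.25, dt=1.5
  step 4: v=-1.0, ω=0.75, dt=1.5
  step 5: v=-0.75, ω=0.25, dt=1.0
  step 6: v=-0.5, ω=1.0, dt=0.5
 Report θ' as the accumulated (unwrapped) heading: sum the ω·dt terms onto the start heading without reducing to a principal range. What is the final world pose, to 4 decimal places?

(-4.7664, 4.6201, 0.5708)

step 1: θ'=0.8208 (R=-0.3333) → pose (-3.9106, 1.7272, 0.8208)
step 2: θ'=-1.6792 (R=-0.8000) → pose (-2.5299, 1.0953, -1.6792)
step 3: θ'=-1.3042 (R=-7.0000) → pose (-2.7361, 3.6968, -1.3042)
step 4: θ'=-0.1792 (R=-1.3333) → pose (-3.7847, 4.6576, -0.1792)
step 5: θ'=0.0708 (R=-3.0000) → pose (-4.5316, 4.6981, 0.0708)
step 6: θ'=0.5708 (R=-0.5000) → pose (-4.7664, 4.6201, 0.5708)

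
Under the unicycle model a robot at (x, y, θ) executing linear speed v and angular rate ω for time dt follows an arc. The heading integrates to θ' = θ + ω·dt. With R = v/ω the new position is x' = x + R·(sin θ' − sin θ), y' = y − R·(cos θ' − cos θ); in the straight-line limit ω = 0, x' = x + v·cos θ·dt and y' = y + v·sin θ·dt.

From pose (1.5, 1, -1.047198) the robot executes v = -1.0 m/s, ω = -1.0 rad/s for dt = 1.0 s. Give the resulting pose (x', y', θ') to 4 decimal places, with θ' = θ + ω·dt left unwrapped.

(1.4774, 1.9586, -2.0472)

θ' = -1.0472 + -1.0·1.0 = -2.0472
R = v/ω = -1.0/-1.0 = 1.0000
x' = 1.5 + 1.0000·(sin -2.0472 − sin -1.0472) = 1.4774
y' = 1 − 1.0000·(cos -2.0472 − cos -1.0472) = 1.9586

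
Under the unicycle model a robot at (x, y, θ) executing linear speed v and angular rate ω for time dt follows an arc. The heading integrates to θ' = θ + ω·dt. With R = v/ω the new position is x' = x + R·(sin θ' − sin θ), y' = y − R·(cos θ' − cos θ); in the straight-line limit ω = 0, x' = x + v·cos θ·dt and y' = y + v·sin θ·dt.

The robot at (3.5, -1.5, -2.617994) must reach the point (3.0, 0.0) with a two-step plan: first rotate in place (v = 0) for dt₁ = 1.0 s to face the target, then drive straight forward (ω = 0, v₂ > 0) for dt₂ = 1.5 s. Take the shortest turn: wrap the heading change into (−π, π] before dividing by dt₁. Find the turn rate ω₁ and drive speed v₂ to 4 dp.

heading to target = atan2(0−-1.5, 3−3.5) = 1.8925
Δθ = wrap(1.8925 − -2.6180) = -1.7726; ω₁ = Δθ/dt₁ = -1.7726
distance = √((3−3.5)² + (0−-1.5)²) = 1.5811; v₂ = distance/dt₂ = 1.0541

ω₁ = -1.7726, v₂ = 1.0541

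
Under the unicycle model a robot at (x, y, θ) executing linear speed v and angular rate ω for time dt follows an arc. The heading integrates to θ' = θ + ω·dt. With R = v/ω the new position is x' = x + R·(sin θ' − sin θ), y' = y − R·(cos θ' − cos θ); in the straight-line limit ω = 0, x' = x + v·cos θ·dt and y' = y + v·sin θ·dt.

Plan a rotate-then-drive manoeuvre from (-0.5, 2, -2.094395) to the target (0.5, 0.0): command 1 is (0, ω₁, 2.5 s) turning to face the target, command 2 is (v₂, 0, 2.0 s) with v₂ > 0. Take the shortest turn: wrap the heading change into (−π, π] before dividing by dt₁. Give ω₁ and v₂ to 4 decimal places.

heading to target = atan2(0−2, 0.5−-0.5) = -1.1071
Δθ = wrap(-1.1071 − -2.0944) = 0.9872; ω₁ = Δθ/dt₁ = 0.3949
distance = √((0.5−-0.5)² + (0−2)²) = 2.2361; v₂ = distance/dt₂ = 1.1180

ω₁ = 0.3949, v₂ = 1.1180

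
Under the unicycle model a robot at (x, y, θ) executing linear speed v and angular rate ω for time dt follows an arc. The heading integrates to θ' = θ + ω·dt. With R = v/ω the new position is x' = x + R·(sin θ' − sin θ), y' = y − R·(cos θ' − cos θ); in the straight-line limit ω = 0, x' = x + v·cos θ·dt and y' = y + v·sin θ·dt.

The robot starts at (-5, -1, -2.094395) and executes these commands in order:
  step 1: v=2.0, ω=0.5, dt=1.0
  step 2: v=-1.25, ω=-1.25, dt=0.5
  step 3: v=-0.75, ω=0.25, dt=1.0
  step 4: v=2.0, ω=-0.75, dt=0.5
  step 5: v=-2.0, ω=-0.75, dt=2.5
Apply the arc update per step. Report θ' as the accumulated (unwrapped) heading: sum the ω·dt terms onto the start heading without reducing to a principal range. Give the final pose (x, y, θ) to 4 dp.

(-1.2510, -3.1067, -4.2194)

step 1: θ'=-1.5944 (R=4.0000) → pose (-5.5348, -2.9056, -1.5944)
step 2: θ'=-2.2194 (R=1.0000) → pose (-5.3320, -2.3251, -2.2194)
step 3: θ'=-1.9694 (R=-3.0000) → pose (-4.9580, -1.6773, -1.9694)
step 4: θ'=-2.3444 (R=-2.6667) → pose (-5.5078, -2.5055, -2.3444)
step 5: θ'=-4.2194 (R=2.6667) → pose (-1.2510, -3.1067, -4.2194)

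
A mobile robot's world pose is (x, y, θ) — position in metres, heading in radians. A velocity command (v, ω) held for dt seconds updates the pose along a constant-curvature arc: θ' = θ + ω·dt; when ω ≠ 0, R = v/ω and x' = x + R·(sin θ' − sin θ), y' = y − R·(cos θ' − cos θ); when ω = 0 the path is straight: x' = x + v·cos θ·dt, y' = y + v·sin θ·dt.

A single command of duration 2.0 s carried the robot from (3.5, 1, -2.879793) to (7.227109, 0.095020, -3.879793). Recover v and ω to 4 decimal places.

Δθ = -3.879793 − -2.879793 = -1.000000
ω = Δθ/dt = -1.000000/2.0 = -0.5000
R = Δx/(sin θ' − sin θ) = 4.0000
v = R·ω = 4.0000·-0.5000 = -2.0000

v = -2.0000, ω = -0.5000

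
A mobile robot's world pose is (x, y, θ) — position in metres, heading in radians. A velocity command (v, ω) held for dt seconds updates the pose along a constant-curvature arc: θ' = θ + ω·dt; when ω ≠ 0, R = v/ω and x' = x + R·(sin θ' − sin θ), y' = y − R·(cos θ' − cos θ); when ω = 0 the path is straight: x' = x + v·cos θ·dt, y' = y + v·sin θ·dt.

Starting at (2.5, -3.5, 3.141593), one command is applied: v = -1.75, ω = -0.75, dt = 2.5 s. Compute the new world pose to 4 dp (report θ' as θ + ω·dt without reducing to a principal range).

(4.7262, -6.5322, 1.2666)

θ' = 3.1416 + -0.75·2.5 = 1.2666
R = v/ω = -1.75/-0.75 = 2.3333
x' = 2.5 + 2.3333·(sin 1.2666 − sin 3.1416) = 4.7262
y' = -3.5 − 2.3333·(cos 1.2666 − cos 3.1416) = -6.5322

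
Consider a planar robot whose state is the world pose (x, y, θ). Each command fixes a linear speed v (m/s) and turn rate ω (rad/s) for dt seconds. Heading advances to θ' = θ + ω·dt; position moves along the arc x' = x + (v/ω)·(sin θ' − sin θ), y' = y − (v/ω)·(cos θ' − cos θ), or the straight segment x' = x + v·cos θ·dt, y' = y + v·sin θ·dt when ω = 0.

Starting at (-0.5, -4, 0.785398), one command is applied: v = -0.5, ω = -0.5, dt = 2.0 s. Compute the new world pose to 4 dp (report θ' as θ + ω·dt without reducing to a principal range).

(-1.4201, -4.2700, -0.2146)

θ' = 0.7854 + -0.5·2.0 = -0.2146
R = v/ω = -0.5/-0.5 = 1.0000
x' = -0.5 + 1.0000·(sin -0.2146 − sin 0.7854) = -1.4201
y' = -4 − 1.0000·(cos -0.2146 − cos 0.7854) = -4.2700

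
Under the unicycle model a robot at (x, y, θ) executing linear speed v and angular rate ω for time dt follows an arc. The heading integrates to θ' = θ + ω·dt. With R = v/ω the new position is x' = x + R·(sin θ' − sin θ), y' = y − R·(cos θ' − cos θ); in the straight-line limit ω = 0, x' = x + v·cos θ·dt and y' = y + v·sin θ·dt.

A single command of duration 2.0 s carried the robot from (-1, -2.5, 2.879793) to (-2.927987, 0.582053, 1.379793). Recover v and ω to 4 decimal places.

Δθ = 1.379793 − 2.879793 = -1.500000
ω = Δθ/dt = -1.500000/2.0 = -0.7500
R = −Δy/(cos θ' − cos θ) = -2.6667
v = R·ω = -2.6667·-0.7500 = 2.0000

v = 2.0000, ω = -0.7500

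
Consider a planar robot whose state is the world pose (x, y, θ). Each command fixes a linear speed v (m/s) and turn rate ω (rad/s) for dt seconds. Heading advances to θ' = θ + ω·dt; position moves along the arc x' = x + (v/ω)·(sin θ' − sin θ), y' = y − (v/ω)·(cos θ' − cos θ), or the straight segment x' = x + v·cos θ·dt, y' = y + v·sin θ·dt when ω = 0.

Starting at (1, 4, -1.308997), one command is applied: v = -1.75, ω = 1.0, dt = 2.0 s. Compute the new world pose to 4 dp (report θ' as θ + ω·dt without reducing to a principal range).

(-1.8057, 4.8956, 0.6910)

θ' = -1.3090 + 1.0·2.0 = 0.6910
R = v/ω = -1.75/1.0 = -1.7500
x' = 1 + -1.7500·(sin 0.6910 − sin -1.3090) = -1.8057
y' = 4 − -1.7500·(cos 0.6910 − cos -1.3090) = 4.8956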